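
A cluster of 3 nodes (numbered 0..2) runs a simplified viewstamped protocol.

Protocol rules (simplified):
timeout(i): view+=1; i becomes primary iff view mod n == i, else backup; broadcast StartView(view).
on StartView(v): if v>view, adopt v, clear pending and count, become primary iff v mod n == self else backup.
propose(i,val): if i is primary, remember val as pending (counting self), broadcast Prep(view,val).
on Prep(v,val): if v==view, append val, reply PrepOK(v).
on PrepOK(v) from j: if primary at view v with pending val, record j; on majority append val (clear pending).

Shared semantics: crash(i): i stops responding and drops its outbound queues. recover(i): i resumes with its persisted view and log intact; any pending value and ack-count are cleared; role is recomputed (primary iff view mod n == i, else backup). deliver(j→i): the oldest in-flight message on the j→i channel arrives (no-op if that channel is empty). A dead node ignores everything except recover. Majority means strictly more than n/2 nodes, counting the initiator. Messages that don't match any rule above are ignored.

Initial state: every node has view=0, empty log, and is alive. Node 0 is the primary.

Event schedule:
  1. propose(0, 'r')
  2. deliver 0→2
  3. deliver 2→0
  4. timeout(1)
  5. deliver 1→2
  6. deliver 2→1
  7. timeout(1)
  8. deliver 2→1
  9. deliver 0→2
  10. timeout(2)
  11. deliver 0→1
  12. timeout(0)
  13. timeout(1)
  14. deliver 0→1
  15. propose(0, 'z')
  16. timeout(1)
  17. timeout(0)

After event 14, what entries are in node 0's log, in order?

[1] propose(0,'r') → ∅
[2] deliver 0→2 → N2(back v0 [r])
[3] deliver 2→0 → N0(prim v0 [r])
[4] timeout(1) → N1(prim v1 [-])
[5] deliver 1→2 → N2(back v1 [r])
[6] deliver 2→1 → ∅
[7] timeout(1) → N1(back v2 [-])
[8] deliver 2→1 → ∅
[9] deliver 0→2 → ∅
[10] timeout(2) → N2(prim v2 [r])
[11] deliver 0→1 → ∅
[12] timeout(0) → N0(back v1 [r])
[13] timeout(1) → N1(back v3 [-])
[14] deliver 0→1 → ∅

r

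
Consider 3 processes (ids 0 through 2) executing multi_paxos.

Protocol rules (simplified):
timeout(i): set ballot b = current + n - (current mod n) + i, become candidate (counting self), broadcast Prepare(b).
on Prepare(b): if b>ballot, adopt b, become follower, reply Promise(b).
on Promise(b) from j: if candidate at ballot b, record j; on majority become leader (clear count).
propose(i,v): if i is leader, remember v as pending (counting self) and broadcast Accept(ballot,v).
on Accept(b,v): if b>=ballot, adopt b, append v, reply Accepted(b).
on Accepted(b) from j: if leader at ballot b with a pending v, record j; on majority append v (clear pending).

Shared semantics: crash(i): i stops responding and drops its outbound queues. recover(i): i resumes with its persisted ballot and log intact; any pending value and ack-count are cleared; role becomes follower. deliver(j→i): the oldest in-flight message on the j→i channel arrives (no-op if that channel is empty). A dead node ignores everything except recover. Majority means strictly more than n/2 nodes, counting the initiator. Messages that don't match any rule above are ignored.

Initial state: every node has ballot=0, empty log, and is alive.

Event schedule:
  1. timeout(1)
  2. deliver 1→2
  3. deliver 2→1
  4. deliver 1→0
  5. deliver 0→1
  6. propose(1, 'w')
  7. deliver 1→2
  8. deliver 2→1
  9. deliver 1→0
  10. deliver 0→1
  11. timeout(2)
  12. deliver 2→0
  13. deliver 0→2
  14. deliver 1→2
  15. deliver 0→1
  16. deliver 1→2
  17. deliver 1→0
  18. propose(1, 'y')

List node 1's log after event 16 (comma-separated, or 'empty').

w

e1 timeout(1): 1[cand,b=4,-]
e2 deliver 1→2: 2[foll,b=4,-]
e3 deliver 2→1: 1[lead,b=4,-]
e4 deliver 1→0: 0[foll,b=4,-]
e5 deliver 0→1: ·
e6 propose(1,'w'): ·
e7 deliver 1→2: 2[foll,b=4,w]
e8 deliver 2→1: 1[lead,b=4,w]
e9 deliver 1→0: 0[foll,b=4,w]
e10 deliver 0→1: ·
e11 timeout(2): 2[cand,b=8,w]
e12 deliver 2→0: 0[foll,b=8,w]
e13 deliver 0→2: 2[lead,b=8,w]
e14 deliver 1→2: ·
e15 deliver 0→1: ·
e16 deliver 1→2: ·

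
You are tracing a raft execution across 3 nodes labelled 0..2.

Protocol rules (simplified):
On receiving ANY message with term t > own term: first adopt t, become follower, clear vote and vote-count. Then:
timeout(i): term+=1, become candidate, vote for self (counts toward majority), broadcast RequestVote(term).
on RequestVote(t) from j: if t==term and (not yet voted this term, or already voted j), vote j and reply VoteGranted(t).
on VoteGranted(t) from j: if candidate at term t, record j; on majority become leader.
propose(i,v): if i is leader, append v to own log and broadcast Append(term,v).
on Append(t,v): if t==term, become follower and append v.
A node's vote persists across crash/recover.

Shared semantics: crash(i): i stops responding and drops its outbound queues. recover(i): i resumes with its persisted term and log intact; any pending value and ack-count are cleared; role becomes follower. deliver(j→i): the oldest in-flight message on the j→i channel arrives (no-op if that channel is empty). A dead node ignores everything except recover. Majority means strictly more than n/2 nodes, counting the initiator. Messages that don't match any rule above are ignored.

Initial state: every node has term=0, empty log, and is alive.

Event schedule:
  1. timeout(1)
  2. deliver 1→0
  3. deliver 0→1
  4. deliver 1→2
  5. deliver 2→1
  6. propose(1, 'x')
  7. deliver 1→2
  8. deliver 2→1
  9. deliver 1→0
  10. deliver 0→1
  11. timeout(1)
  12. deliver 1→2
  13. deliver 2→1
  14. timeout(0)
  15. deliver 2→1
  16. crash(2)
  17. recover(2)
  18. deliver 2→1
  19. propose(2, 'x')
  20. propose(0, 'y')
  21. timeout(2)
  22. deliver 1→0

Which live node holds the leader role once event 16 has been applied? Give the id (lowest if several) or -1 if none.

1

1. timeout(1):  <1:cand t1 ->
2. deliver 1→0:  <0:foll t1 ->
3. deliver 0→1:  <1:lead t1 ->
4. deliver 1→2:  <2:foll t1 ->
5. deliver 2→1:  nop
6. propose(1,'x'):  <1:lead t1 x>
7. deliver 1→2:  <2:foll t1 x>
8. deliver 2→1:  nop
9. deliver 1→0:  <0:foll t1 x>
10. deliver 0→1:  nop
11. timeout(1):  <1:cand t2 x>
12. deliver 1→2:  <2:foll t2 x>
13. deliver 2→1:  <1:lead t2 x>
14. timeout(0):  <0:cand t2 x>
15. deliver 2→1:  nop
16. crash(2):  <2:✗foll t2 x>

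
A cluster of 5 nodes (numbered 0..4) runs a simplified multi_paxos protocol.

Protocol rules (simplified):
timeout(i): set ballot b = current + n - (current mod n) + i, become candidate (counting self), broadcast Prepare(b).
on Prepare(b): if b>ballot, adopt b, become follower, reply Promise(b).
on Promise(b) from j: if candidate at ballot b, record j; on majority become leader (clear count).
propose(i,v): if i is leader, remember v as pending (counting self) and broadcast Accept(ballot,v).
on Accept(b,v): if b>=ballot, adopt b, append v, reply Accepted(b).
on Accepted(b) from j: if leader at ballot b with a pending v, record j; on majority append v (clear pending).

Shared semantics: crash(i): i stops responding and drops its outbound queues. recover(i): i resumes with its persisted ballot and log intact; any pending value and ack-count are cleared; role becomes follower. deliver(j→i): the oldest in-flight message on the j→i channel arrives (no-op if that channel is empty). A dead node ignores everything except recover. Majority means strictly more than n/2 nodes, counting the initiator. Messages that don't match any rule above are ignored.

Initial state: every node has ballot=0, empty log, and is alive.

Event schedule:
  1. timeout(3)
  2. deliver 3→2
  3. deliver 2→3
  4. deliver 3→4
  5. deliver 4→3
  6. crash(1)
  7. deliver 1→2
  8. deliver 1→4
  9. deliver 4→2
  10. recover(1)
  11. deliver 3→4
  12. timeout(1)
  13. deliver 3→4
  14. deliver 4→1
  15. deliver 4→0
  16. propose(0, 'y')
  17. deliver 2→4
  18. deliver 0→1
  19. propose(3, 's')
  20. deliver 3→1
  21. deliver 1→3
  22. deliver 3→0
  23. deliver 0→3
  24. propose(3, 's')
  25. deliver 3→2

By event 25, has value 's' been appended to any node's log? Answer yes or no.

1. timeout(3):  <3:cand b8 ->
2. deliver 3→2:  <2:foll b8 ->
3. deliver 2→3:  nop
4. deliver 3→4:  <4:foll b8 ->
5. deliver 4→3:  <3:lead b8 ->
6. crash(1):  <1:✗foll b0 ->
7. deliver 1→2:  nop
8. deliver 1→4:  nop
9. deliver 4→2:  nop
10. recover(1):  <1:foll b0 ->
11. deliver 3→4:  nop
12. timeout(1):  <1:cand b6 ->
13. deliver 3→4:  nop
14. deliver 4→1:  nop
15. deliver 4→0:  nop
16. propose(0,'y'):  nop
17. deliver 2→4:  nop
18. deliver 0→1:  nop
19. propose(3,'s'):  nop
20. deliver 3→1:  <1:foll b8 ->
21. deliver 1→3:  nop
22. deliver 3→0:  <0:foll b8 ->
23. deliver 0→3:  nop
24. propose(3,'s'):  nop
25. deliver 3→2:  <2:foll b8 s>

yes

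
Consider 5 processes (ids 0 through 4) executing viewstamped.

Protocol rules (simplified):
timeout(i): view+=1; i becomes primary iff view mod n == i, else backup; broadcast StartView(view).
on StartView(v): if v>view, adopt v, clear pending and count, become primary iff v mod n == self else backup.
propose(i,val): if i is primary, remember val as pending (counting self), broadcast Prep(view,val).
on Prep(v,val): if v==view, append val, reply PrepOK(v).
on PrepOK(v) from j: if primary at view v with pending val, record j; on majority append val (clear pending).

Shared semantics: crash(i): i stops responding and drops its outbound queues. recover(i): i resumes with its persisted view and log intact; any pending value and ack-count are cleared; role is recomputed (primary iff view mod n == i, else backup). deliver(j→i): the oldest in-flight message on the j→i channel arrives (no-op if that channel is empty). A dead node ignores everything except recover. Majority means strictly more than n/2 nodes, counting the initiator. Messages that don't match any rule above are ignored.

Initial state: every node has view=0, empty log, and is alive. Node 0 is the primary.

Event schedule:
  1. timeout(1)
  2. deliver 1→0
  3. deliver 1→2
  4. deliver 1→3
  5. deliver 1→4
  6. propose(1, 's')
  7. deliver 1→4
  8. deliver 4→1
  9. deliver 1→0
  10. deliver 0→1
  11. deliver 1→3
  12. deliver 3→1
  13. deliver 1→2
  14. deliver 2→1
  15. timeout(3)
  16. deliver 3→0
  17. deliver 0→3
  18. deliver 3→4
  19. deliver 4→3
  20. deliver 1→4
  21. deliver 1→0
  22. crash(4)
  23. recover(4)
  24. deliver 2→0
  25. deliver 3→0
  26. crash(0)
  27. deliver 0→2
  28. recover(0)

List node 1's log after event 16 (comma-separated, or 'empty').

s

e1 timeout(1): 1[prim,v=1,-]
e2 deliver 1→0: 0[back,v=1,-]
e3 deliver 1→2: 2[back,v=1,-]
e4 deliver 1→3: 3[back,v=1,-]
e5 deliver 1→4: 4[back,v=1,-]
e6 propose(1,'s'): ·
e7 deliver 1→4: 4[back,v=1,s]
e8 deliver 4→1: ·
e9 deliver 1→0: 0[back,v=1,s]
e10 deliver 0→1: 1[prim,v=1,s]
e11 deliver 1→3: 3[back,v=1,s]
e12 deliver 3→1: ·
e13 deliver 1→2: 2[back,v=1,s]
e14 deliver 2→1: ·
e15 timeout(3): 3[back,v=2,s]
e16 deliver 3→0: 0[back,v=2,s]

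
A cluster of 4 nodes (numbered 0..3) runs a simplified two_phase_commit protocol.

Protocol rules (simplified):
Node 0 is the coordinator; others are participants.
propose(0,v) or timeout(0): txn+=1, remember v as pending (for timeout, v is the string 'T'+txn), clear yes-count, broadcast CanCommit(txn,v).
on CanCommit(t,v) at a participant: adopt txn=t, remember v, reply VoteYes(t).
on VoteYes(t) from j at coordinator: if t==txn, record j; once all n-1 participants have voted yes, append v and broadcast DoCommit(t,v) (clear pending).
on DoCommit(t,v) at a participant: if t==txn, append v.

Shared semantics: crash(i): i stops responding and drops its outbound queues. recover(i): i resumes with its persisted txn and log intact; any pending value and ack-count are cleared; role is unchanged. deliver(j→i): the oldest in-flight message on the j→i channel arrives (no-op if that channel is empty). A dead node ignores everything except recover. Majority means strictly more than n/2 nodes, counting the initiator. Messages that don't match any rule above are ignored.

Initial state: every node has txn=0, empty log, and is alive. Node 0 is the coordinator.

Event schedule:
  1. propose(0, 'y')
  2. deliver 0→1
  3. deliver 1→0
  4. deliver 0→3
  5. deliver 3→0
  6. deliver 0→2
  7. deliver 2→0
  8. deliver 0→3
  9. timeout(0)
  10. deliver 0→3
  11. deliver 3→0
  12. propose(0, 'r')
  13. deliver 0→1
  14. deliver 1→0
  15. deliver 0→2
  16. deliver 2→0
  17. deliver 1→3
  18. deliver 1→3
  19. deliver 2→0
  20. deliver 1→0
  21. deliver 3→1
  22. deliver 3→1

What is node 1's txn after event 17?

1

e1 propose(0,'y'): 0[coor,t=1,-]
e2 deliver 0→1: 1[part,t=1,-]
e3 deliver 1→0: ·
e4 deliver 0→3: 3[part,t=1,-]
e5 deliver 3→0: ·
e6 deliver 0→2: 2[part,t=1,-]
e7 deliver 2→0: 0[coor,t=1,y]
e8 deliver 0→3: 3[part,t=1,y]
e9 timeout(0): 0[coor,t=2,y]
e10 deliver 0→3: 3[part,t=2,y]
e11 deliver 3→0: ·
e12 propose(0,'r'): 0[coor,t=3,y]
e13 deliver 0→1: 1[part,t=1,y]
e14 deliver 1→0: ·
e15 deliver 0→2: 2[part,t=1,y]
e16 deliver 2→0: ·
e17 deliver 1→3: ·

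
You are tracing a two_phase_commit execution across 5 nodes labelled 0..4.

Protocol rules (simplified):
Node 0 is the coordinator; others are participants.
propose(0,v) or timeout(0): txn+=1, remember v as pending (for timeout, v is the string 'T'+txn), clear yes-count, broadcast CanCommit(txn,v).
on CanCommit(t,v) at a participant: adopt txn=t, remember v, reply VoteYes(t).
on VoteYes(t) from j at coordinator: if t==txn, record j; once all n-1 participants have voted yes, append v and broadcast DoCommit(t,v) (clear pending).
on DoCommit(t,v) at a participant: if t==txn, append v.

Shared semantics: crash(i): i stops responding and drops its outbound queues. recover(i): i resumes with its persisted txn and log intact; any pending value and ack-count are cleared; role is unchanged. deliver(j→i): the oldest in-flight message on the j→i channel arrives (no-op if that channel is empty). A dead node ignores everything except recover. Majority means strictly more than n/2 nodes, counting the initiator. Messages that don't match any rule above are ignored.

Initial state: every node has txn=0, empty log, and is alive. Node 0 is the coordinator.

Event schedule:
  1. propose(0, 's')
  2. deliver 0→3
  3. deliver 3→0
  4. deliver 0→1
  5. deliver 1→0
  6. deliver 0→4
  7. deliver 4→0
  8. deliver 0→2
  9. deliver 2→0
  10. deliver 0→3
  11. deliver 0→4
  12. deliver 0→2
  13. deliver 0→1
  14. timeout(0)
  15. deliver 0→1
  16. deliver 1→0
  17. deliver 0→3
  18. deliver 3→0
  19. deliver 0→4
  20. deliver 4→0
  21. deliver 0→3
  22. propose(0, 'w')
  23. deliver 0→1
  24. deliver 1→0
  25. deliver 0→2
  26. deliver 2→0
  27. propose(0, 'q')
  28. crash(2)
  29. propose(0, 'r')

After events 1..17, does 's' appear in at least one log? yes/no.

yes

step 1 propose(0,'s'): 0={coor,t=1,log=-}
step 2 deliver 0→3: 3={part,t=1,log=-}
step 3 deliver 3→0: —
step 4 deliver 0→1: 1={part,t=1,log=-}
step 5 deliver 1→0: —
step 6 deliver 0→4: 4={part,t=1,log=-}
step 7 deliver 4→0: —
step 8 deliver 0→2: 2={part,t=1,log=-}
step 9 deliver 2→0: 0={coor,t=1,log=s}
step 10 deliver 0→3: 3={part,t=1,log=s}
step 11 deliver 0→4: 4={part,t=1,log=s}
step 12 deliver 0→2: 2={part,t=1,log=s}
step 13 deliver 0→1: 1={part,t=1,log=s}
step 14 timeout(0): 0={coor,t=2,log=s}
step 15 deliver 0→1: 1={part,t=2,log=s}
step 16 deliver 1→0: —
step 17 deliver 0→3: 3={part,t=2,log=s}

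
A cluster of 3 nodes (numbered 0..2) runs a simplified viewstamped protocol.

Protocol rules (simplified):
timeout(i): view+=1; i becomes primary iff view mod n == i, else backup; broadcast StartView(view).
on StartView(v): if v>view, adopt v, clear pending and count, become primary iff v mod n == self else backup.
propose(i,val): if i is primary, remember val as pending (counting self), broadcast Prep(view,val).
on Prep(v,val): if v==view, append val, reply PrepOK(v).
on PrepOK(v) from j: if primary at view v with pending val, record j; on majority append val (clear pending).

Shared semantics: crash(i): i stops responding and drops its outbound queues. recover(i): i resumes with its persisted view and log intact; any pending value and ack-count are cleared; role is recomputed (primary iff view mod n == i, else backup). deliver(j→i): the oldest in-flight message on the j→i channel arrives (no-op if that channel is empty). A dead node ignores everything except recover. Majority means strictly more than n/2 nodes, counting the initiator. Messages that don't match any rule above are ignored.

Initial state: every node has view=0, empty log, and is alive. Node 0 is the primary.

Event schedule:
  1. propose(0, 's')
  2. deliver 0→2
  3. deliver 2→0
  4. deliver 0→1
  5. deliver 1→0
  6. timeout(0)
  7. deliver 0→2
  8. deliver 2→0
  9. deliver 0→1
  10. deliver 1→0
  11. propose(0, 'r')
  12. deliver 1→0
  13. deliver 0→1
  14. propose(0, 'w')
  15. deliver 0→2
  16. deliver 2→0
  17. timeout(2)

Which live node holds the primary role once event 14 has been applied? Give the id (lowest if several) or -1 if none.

e1 propose(0,'s'): ·
e2 deliver 0→2: 2[back,v=0,s]
e3 deliver 2→0: 0[prim,v=0,s]
e4 deliver 0→1: 1[back,v=0,s]
e5 deliver 1→0: ·
e6 timeout(0): 0[back,v=1,s]
e7 deliver 0→2: 2[back,v=1,s]
e8 deliver 2→0: ·
e9 deliver 0→1: 1[prim,v=1,s]
e10 deliver 1→0: ·
e11 propose(0,'r'): ·
e12 deliver 1→0: ·
e13 deliver 0→1: ·
e14 propose(0,'w'): ·

1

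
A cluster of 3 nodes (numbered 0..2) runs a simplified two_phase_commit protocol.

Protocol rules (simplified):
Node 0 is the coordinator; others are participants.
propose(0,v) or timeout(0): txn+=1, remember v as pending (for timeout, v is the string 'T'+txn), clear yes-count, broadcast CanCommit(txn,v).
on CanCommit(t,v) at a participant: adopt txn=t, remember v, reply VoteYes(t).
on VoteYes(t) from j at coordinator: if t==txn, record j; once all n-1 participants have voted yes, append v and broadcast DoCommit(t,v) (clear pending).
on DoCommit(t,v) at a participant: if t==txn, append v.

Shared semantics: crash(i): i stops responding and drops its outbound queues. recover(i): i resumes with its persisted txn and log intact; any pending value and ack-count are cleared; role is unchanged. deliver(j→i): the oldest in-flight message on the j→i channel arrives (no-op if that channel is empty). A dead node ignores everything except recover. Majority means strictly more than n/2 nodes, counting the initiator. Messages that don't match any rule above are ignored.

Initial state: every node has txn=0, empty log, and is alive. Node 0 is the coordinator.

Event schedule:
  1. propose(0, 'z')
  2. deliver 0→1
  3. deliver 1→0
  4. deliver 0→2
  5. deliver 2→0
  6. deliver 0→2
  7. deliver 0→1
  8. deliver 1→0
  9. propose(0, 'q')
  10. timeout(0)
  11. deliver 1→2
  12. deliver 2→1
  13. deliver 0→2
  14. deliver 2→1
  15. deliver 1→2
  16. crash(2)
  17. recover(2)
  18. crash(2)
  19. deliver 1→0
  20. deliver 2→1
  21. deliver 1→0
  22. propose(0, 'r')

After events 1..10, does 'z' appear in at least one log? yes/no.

yes

step 1 propose(0,'z'): 0={coor,t=1,log=-}
step 2 deliver 0→1: 1={part,t=1,log=-}
step 3 deliver 1→0: —
step 4 deliver 0→2: 2={part,t=1,log=-}
step 5 deliver 2→0: 0={coor,t=1,log=z}
step 6 deliver 0→2: 2={part,t=1,log=z}
step 7 deliver 0→1: 1={part,t=1,log=z}
step 8 deliver 1→0: —
step 9 propose(0,'q'): 0={coor,t=2,log=z}
step 10 timeout(0): 0={coor,t=3,log=z}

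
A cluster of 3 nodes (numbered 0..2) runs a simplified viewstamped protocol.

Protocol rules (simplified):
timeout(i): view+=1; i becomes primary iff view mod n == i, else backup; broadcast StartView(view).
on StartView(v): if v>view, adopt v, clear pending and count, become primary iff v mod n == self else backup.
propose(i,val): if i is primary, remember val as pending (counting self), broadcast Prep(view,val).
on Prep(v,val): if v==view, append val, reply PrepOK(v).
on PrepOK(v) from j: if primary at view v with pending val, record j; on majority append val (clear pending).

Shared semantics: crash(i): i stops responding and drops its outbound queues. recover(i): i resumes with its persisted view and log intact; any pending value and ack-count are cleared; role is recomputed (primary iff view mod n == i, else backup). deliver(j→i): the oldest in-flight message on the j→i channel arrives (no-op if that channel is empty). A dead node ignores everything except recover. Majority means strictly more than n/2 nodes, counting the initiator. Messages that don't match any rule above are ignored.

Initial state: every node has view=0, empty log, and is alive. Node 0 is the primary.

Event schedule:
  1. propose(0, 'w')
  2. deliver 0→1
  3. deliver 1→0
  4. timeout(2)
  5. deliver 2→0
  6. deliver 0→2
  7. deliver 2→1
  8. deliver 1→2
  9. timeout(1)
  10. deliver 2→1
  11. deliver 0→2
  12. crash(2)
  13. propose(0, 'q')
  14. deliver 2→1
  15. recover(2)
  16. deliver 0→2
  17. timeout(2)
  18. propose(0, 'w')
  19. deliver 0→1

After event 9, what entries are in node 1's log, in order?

w

[1] propose(0,'w') → ∅
[2] deliver 0→1 → N1(back v0 [w])
[3] deliver 1→0 → N0(prim v0 [w])
[4] timeout(2) → N2(back v1 [-])
[5] deliver 2→0 → N0(back v1 [w])
[6] deliver 0→2 → ∅
[7] deliver 2→1 → N1(prim v1 [w])
[8] deliver 1→2 → ∅
[9] timeout(1) → N1(back v2 [w])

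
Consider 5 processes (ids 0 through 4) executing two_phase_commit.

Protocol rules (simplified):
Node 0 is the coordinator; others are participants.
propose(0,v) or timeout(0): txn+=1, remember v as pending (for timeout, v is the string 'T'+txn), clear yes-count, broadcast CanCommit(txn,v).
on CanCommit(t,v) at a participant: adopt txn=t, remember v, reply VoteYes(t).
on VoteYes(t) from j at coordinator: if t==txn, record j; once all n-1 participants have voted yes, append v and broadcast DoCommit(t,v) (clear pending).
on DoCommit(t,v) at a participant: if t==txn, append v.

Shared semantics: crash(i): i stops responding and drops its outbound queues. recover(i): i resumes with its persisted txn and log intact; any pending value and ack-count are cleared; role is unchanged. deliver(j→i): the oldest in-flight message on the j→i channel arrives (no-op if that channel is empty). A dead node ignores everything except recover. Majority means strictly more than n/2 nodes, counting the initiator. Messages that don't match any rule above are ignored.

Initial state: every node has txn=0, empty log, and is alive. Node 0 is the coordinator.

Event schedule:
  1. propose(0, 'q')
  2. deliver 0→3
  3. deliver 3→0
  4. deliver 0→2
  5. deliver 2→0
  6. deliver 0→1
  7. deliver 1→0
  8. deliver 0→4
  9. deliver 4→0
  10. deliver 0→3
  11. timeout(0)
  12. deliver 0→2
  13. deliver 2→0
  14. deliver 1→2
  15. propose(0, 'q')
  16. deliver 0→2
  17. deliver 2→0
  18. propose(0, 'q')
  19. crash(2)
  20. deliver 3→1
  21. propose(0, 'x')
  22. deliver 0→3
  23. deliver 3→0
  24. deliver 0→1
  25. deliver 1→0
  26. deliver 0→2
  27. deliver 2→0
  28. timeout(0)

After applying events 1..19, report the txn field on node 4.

1. propose(0,'q'):  <0:coor t1 ->
2. deliver 0→3:  <3:part t1 ->
3. deliver 3→0:  nop
4. deliver 0→2:  <2:part t1 ->
5. deliver 2→0:  nop
6. deliver 0→1:  <1:part t1 ->
7. deliver 1→0:  nop
8. deliver 0→4:  <4:part t1 ->
9. deliver 4→0:  <0:coor t1 q>
10. deliver 0→3:  <3:part t1 q>
11. timeout(0):  <0:coor t2 q>
12. deliver 0→2:  <2:part t1 q>
13. deliver 2→0:  nop
14. deliver 1→2:  nop
15. propose(0,'q'):  <0:coor t3 q>
16. deliver 0→2:  <2:part t2 q>
17. deliver 2→0:  nop
18. propose(0,'q'):  <0:coor t4 q>
19. crash(2):  <2:✗part t2 q>

1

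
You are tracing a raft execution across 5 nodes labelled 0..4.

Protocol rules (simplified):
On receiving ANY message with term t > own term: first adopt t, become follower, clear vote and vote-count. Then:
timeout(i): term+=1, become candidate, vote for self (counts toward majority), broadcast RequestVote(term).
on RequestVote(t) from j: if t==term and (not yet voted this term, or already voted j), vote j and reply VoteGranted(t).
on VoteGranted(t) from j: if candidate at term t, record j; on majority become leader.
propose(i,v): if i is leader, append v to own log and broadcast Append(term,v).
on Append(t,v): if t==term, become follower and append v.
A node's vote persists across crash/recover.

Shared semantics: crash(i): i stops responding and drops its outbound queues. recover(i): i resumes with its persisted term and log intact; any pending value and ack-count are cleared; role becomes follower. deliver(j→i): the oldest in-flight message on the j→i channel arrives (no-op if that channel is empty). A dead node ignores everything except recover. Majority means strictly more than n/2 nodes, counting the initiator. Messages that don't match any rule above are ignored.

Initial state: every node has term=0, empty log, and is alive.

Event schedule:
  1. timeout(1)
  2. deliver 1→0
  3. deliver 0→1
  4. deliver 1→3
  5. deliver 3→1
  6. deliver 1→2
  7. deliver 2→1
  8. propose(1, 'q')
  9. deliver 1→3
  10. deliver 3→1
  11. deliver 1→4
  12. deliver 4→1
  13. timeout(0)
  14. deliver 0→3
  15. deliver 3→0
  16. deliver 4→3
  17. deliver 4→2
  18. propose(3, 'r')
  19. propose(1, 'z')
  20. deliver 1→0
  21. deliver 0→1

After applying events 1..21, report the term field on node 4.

e1 timeout(1): 1[cand,t=1,-]
e2 deliver 1→0: 0[foll,t=1,-]
e3 deliver 0→1: ·
e4 deliver 1→3: 3[foll,t=1,-]
e5 deliver 3→1: 1[lead,t=1,-]
e6 deliver 1→2: 2[foll,t=1,-]
e7 deliver 2→1: ·
e8 propose(1,'q'): 1[lead,t=1,q]
e9 deliver 1→3: 3[foll,t=1,q]
e10 deliver 3→1: ·
e11 deliver 1→4: 4[foll,t=1,-]
e12 deliver 4→1: ·
e13 timeout(0): 0[cand,t=2,-]
e14 deliver 0→3: 3[foll,t=2,q]
e15 deliver 3→0: ·
e16 deliver 4→3: ·
e17 deliver 4→2: ·
e18 propose(3,'r'): ·
e19 propose(1,'z'): 1[lead,t=1,q,z]
e20 deliver 1→0: ·
e21 deliver 0→1: 1[foll,t=2,q,z]

1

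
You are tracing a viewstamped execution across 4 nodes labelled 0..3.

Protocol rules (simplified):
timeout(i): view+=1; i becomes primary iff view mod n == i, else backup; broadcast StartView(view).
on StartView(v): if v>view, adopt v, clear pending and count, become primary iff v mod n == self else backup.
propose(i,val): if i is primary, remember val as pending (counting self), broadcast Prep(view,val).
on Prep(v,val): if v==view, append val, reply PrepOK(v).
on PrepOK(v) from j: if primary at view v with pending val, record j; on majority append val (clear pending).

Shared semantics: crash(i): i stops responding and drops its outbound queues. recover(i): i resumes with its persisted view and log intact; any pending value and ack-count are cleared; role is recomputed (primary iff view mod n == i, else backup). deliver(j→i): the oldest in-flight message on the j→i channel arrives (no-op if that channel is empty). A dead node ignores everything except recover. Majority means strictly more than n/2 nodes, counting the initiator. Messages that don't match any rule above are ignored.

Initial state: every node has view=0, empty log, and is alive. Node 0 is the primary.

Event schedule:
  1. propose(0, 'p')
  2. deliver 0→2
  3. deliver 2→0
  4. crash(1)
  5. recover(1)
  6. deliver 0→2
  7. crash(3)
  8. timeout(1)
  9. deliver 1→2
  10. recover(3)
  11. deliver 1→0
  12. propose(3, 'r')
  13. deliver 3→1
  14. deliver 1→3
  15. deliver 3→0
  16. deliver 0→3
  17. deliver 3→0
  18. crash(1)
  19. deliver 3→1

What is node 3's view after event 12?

0

step 1 propose(0,'p'): —
step 2 deliver 0→2: 2={back,v=0,log=p}
step 3 deliver 2→0: —
step 4 crash(1): 1={✗back,v=0,log=-}
step 5 recover(1): 1={back,v=0,log=-}
step 6 deliver 0→2: —
step 7 crash(3): 3={✗back,v=0,log=-}
step 8 timeout(1): 1={prim,v=1,log=-}
step 9 deliver 1→2: 2={back,v=1,log=p}
step 10 recover(3): 3={back,v=0,log=-}
step 11 deliver 1→0: 0={back,v=1,log=-}
step 12 propose(3,'r'): —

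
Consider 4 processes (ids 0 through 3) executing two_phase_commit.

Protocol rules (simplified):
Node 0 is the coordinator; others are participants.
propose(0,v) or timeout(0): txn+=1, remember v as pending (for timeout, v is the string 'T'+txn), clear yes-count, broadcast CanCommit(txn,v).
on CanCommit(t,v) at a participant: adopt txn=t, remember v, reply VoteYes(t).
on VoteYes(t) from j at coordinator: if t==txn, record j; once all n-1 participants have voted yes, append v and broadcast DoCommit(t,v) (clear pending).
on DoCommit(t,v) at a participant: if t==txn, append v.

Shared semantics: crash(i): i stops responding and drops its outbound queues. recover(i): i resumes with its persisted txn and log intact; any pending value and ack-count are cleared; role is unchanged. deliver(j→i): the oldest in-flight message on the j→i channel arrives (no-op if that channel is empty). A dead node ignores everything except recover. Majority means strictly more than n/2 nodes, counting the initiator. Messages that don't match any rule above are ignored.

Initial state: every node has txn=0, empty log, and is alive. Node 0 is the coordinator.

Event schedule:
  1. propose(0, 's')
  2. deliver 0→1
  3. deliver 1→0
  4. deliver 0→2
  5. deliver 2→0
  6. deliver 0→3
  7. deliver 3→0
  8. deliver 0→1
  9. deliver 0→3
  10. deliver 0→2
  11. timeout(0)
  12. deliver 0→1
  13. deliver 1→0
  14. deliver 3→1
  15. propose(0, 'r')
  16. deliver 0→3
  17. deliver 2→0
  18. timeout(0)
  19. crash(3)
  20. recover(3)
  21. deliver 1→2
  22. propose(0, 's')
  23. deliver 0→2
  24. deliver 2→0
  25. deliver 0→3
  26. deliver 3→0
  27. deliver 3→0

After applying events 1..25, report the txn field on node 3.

3

after 1 — propose(0,'s'): n0:coor/t1/[-]
after 2 — deliver 0→1: n1:part/t1/[-]
after 3 — deliver 1→0: ·
after 4 — deliver 0→2: n2:part/t1/[-]
after 5 — deliver 2→0: ·
after 6 — deliver 0→3: n3:part/t1/[-]
after 7 — deliver 3→0: n0:coor/t1/[s]
after 8 — deliver 0→1: n1:part/t1/[s]
after 9 — deliver 0→3: n3:part/t1/[s]
after 10 — deliver 0→2: n2:part/t1/[s]
after 11 — timeout(0): n0:coor/t2/[s]
after 12 — deliver 0→1: n1:part/t2/[s]
after 13 — deliver 1→0: ·
after 14 — deliver 3→1: ·
after 15 — propose(0,'r'): n0:coor/t3/[s]
after 16 — deliver 0→3: n3:part/t2/[s]
after 17 — deliver 2→0: ·
after 18 — timeout(0): n0:coor/t4/[s]
after 19 — crash(3): n3:✗part/t2/[s]
after 20 — recover(3): n3:part/t2/[s]
after 21 — deliver 1→2: ·
after 22 — propose(0,'s'): n0:coor/t5/[s]
after 23 — deliver 0→2: n2:part/t2/[s]
after 24 — deliver 2→0: ·
after 25 — deliver 0→3: n3:part/t3/[s]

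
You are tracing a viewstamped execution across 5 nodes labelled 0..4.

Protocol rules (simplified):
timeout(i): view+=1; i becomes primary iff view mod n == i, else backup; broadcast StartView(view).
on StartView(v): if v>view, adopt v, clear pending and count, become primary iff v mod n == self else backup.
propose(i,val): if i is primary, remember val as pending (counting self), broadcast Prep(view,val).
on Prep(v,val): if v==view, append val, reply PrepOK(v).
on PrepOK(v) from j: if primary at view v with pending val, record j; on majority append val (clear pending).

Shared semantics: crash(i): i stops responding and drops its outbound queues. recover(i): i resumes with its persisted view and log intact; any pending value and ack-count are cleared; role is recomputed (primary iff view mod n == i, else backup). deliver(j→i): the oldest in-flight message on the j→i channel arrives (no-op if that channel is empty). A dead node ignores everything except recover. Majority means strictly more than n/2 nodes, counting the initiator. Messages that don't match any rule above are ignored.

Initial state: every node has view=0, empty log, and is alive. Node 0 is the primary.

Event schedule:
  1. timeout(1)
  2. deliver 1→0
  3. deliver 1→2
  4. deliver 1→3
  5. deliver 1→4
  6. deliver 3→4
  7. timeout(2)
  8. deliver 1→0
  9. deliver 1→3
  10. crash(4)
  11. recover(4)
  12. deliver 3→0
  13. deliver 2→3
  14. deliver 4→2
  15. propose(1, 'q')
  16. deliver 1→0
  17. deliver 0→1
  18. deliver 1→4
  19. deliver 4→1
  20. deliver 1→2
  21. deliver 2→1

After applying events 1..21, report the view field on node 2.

1. timeout(1):  <1:prim v1 ->
2. deliver 1→0:  <0:back v1 ->
3. deliver 1→2:  <2:back v1 ->
4. deliver 1→3:  <3:back v1 ->
5. deliver 1→4:  <4:back v1 ->
6. deliver 3→4:  nop
7. timeout(2):  <2:prim v2 ->
8. deliver 1→0:  nop
9. deliver 1→3:  nop
10. crash(4):  <4:✗back v1 ->
11. recover(4):  <4:back v1 ->
12. deliver 3→0:  nop
13. deliver 2→3:  <3:back v2 ->
14. deliver 4→2:  nop
15. propose(1,'q'):  nop
16. deliver 1→0:  <0:back v1 q>
17. deliver 0→1:  nop
18. deliver 1→4:  <4:back v1 q>
19. deliver 4→1:  <1:prim v1 q>
20. deliver 1→2:  nop
21. deliver 2→1:  <1:back v2 q>

2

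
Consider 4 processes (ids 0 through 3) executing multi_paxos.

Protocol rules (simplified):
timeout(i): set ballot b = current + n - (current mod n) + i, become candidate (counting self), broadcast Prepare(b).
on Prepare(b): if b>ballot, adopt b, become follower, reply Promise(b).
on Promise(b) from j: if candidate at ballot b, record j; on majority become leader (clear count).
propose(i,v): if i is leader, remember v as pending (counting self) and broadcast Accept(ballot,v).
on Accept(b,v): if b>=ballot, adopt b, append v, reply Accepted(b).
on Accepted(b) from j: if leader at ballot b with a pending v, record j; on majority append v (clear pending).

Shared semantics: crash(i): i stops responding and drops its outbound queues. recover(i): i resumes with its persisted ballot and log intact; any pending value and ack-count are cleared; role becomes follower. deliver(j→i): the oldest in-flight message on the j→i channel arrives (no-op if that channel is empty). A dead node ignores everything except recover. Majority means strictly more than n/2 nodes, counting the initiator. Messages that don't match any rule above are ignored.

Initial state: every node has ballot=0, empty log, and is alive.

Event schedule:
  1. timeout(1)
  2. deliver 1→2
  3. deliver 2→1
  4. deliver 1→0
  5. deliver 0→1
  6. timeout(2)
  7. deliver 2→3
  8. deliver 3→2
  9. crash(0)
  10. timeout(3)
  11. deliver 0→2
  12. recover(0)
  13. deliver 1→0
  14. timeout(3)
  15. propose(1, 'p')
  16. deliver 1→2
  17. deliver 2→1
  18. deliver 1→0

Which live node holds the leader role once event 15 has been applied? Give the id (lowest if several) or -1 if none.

1

e1 timeout(1): 1[cand,b=5,-]
e2 deliver 1→2: 2[foll,b=5,-]
e3 deliver 2→1: ·
e4 deliver 1→0: 0[foll,b=5,-]
e5 deliver 0→1: 1[lead,b=5,-]
e6 timeout(2): 2[cand,b=10,-]
e7 deliver 2→3: 3[foll,b=10,-]
e8 deliver 3→2: ·
e9 crash(0): 0[✗foll,b=5,-]
e10 timeout(3): 3[cand,b=15,-]
e11 deliver 0→2: ·
e12 recover(0): 0[foll,b=5,-]
e13 deliver 1→0: ·
e14 timeout(3): 3[cand,b=19,-]
e15 propose(1,'p'): ·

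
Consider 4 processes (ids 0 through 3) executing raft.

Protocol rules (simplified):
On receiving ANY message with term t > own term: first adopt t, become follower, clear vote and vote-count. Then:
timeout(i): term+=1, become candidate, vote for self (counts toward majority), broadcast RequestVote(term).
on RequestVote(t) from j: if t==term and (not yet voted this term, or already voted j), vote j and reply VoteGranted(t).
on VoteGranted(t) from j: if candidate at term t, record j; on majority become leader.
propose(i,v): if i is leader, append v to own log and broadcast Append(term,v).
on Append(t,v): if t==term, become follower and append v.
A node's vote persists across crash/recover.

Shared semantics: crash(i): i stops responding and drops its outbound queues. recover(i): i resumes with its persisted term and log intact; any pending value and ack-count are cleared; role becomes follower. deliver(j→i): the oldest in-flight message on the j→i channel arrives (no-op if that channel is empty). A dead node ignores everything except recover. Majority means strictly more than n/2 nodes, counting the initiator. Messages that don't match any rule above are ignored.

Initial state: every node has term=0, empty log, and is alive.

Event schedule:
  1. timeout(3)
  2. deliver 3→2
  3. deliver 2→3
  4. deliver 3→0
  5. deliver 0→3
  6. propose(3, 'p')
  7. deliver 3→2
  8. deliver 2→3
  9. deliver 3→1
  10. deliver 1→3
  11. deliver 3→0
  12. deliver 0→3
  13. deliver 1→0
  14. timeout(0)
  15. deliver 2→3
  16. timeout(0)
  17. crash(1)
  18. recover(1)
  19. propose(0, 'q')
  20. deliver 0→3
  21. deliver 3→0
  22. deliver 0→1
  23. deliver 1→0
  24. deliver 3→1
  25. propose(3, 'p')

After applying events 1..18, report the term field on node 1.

[1] timeout(3) → N3(cand t1 [-])
[2] deliver 3→2 → N2(foll t1 [-])
[3] deliver 2→3 → ∅
[4] deliver 3→0 → N0(foll t1 [-])
[5] deliver 0→3 → N3(lead t1 [-])
[6] propose(3,'p') → N3(lead t1 [p])
[7] deliver 3→2 → N2(foll t1 [p])
[8] deliver 2→3 → ∅
[9] deliver 3→1 → N1(foll t1 [-])
[10] deliver 1→3 → ∅
[11] deliver 3→0 → N0(foll t1 [p])
[12] deliver 0→3 → ∅
[13] deliver 1→0 → ∅
[14] timeout(0) → N0(cand t2 [p])
[15] deliver 2→3 → ∅
[16] timeout(0) → N0(cand t3 [p])
[17] crash(1) → N1(✗foll t1 [-])
[18] recover(1) → N1(foll t1 [-])

1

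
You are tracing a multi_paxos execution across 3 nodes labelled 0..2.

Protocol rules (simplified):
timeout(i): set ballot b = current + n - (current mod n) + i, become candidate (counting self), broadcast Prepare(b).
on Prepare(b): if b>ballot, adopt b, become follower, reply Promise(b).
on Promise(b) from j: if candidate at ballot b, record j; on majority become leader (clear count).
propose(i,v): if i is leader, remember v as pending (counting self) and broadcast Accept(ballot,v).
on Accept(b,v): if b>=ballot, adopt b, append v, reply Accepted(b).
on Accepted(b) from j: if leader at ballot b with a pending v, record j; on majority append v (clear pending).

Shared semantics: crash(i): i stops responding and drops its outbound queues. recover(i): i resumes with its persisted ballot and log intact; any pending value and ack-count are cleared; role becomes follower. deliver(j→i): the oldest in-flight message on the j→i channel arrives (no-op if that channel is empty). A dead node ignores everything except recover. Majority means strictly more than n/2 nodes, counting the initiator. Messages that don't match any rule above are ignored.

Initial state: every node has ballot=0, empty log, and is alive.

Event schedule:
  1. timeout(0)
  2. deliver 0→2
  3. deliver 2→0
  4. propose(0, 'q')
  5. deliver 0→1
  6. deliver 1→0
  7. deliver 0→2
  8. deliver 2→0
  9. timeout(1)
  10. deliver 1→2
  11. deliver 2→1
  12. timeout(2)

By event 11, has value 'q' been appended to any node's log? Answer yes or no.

[1] timeout(0) → N0(cand b3 [-])
[2] deliver 0→2 → N2(foll b3 [-])
[3] deliver 2→0 → N0(lead b3 [-])
[4] propose(0,'q') → ∅
[5] deliver 0→1 → N1(foll b3 [-])
[6] deliver 1→0 → ∅
[7] deliver 0→2 → N2(foll b3 [q])
[8] deliver 2→0 → N0(lead b3 [q])
[9] timeout(1) → N1(cand b7 [-])
[10] deliver 1→2 → N2(foll b7 [q])
[11] deliver 2→1 → N1(lead b7 [-])

yes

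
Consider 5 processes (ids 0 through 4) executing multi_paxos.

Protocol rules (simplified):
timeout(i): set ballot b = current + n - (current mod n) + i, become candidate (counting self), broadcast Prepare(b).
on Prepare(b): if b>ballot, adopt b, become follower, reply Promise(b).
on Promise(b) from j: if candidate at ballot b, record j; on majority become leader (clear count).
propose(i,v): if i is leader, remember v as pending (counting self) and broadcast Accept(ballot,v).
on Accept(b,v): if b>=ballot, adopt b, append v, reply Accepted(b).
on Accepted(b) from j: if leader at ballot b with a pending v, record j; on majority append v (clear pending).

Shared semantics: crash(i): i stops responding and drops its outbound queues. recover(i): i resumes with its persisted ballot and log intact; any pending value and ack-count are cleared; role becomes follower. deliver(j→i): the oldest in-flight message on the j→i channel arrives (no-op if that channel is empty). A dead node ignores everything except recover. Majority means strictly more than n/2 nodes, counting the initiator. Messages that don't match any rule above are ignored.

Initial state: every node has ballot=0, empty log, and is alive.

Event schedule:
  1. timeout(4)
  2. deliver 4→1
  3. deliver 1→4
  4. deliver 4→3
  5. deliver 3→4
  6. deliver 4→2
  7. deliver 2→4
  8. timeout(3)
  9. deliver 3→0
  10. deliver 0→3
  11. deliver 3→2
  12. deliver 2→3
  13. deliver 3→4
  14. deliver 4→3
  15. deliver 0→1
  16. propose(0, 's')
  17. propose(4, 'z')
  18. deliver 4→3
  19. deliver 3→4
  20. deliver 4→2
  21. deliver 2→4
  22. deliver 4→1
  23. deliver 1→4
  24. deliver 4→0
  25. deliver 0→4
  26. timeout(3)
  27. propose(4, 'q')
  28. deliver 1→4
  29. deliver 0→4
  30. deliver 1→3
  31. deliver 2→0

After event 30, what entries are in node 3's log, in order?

[1] timeout(4) → N4(cand b9 [-])
[2] deliver 4→1 → N1(foll b9 [-])
[3] deliver 1→4 → ∅
[4] deliver 4→3 → N3(foll b9 [-])
[5] deliver 3→4 → N4(lead b9 [-])
[6] deliver 4→2 → N2(foll b9 [-])
[7] deliver 2→4 → ∅
[8] timeout(3) → N3(cand b13 [-])
[9] deliver 3→0 → N0(foll b13 [-])
[10] deliver 0→3 → ∅
[11] deliver 3→2 → N2(foll b13 [-])
[12] deliver 2→3 → N3(lead b13 [-])
[13] deliver 3→4 → N4(foll b13 [-])
[14] deliver 4→3 → ∅
[15] deliver 0→1 → ∅
[16] propose(0,'s') → ∅
[17] propose(4,'z') → ∅
[18] deliver 4→3 → ∅
[19] deliver 3→4 → ∅
[20] deliver 4→2 → ∅
[21] deliver 2→4 → ∅
[22] deliver 4→1 → ∅
[23] deliver 1→4 → ∅
[24] deliver 4→0 → ∅
[25] deliver 0→4 → ∅
[26] timeout(3) → N3(cand b18 [-])
[27] propose(4,'q') → ∅
[28] deliver 1→4 → ∅
[29] deliver 0→4 → ∅
[30] deliver 1→3 → ∅

empty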